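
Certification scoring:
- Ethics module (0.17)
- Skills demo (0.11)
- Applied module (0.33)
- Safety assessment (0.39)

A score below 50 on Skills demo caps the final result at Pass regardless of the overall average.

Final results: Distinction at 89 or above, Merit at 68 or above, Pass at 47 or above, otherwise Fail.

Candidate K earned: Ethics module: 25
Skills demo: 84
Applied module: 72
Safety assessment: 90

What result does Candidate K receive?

Merit

Skills demo score 84 ≥ 50: minimum met.
Weighted total:
  Ethics module 25 × 0.17 = 4.25
  Skills demo 84 × 0.11 = 9.24
  Applied module 72 × 0.33 = 23.76
  Safety assessment 90 × 0.39 = 35.1
Sum = 72.35
72.35 is ≥ 68 and < 89 → Merit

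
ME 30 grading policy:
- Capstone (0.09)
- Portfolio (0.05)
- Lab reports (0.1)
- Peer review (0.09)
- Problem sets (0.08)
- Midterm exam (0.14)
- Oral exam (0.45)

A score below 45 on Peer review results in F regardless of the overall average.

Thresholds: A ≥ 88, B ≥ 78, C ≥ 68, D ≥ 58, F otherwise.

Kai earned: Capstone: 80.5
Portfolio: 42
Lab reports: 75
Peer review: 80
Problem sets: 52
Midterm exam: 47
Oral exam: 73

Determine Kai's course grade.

Peer review score 80 ≥ 45: minimum met.
Weighted total:
  Capstone 80.5 × 0.09 = 7.245
  Portfolio 42 × 0.05 = 2.1
  Lab reports 75 × 0.1 = 7.5
  Peer review 80 × 0.09 = 7.2
  Problem sets 52 × 0.08 = 4.16
  Midterm exam 47 × 0.14 = 6.58
  Oral exam 73 × 0.45 = 32.85
Sum = 67.635
67.635 is ≥ 58 and < 68 → D

D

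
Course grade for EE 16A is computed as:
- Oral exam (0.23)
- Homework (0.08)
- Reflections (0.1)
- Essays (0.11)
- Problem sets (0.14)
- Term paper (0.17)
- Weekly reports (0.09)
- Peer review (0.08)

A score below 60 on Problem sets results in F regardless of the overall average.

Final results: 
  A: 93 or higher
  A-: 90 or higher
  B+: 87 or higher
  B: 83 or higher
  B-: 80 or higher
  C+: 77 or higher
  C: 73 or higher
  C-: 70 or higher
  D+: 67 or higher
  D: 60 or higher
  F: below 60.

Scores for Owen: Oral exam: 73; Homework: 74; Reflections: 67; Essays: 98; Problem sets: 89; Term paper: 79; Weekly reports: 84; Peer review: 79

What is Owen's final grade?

C+

Problem sets score 89 ≥ 60: minimum met.
Weighted total:
  Oral exam 73 × 0.23 = 16.79
  Homework 74 × 0.08 = 5.92
  Reflections 67 × 0.1 = 6.7
  Essays 98 × 0.11 = 10.78
  Problem sets 89 × 0.14 = 12.46
  Term paper 79 × 0.17 = 13.43
  Weekly reports 84 × 0.09 = 7.56
  Peer review 79 × 0.08 = 6.32
Sum = 79.96
79.96 is ≥ 77 and < 80 → C+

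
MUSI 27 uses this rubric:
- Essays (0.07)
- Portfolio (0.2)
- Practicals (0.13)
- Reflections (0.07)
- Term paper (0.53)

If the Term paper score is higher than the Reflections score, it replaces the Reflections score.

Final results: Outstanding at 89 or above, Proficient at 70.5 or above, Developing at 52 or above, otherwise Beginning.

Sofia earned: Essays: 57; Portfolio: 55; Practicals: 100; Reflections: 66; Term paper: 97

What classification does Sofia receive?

Term paper (97) > Reflections (66), so Reflections counts as 97.
Weighted total:
  Essays 57 × 0.07 = 3.99
  Portfolio 55 × 0.2 = 11
  Practicals 100 × 0.13 = 13
  Reflections 97 × 0.07 = 6.79
  Term paper 97 × 0.53 = 51.41
Sum = 86.19
86.19 is ≥ 70.5 and < 89 → Proficient

Proficient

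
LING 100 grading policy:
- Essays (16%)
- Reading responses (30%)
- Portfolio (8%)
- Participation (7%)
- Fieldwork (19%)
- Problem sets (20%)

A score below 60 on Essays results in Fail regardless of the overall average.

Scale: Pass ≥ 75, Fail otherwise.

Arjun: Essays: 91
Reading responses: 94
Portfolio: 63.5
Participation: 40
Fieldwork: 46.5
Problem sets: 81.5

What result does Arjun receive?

Pass

Essays score 91 ≥ 60: minimum met.
Weighted total:
  Essays 91 × 0.16 = 14.56
  Reading responses 94 × 0.3 = 28.2
  Portfolio 63.5 × 0.08 = 5.08
  Participation 40 × 0.07 = 2.8
  Fieldwork 46.5 × 0.19 = 8.835
  Problem sets 81.5 × 0.2 = 16.3
Sum = 75.775
75.775 ≥ 75 → Pass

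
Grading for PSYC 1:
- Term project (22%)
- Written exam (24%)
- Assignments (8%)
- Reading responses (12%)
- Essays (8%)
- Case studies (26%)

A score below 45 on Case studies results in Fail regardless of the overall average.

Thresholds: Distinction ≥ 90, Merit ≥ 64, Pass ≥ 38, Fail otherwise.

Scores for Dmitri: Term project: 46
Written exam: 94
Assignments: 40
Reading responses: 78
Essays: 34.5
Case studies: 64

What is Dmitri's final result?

Merit

Case studies score 64 ≥ 45: minimum met.
Weighted total:
  Term project 46 × 0.22 = 10.12
  Written exam 94 × 0.24 = 22.56
  Assignments 40 × 0.08 = 3.2
  Reading responses 78 × 0.12 = 9.36
  Essays 34.5 × 0.08 = 2.76
  Case studies 64 × 0.26 = 16.64
Sum = 64.64
64.64 is ≥ 64 and < 90 → Merit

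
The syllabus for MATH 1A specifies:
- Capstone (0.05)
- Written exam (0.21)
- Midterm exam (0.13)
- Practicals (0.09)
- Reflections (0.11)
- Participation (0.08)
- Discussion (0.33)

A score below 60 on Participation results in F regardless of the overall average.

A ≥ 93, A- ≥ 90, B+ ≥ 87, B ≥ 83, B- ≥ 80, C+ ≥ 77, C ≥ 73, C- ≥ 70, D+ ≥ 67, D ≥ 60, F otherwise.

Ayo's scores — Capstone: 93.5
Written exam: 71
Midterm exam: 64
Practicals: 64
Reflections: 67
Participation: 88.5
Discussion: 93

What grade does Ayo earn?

C+

Participation score 88.5 ≥ 60: minimum met.
Weighted total:
  Capstone 93.5 × 0.05 = 4.675
  Written exam 71 × 0.21 = 14.91
  Midterm exam 64 × 0.13 = 8.32
  Practicals 64 × 0.09 = 5.76
  Reflections 67 × 0.11 = 7.37
  Participation 88.5 × 0.08 = 7.08
  Discussion 93 × 0.33 = 30.69
Sum = 78.805
78.805 is ≥ 77 and < 80 → C+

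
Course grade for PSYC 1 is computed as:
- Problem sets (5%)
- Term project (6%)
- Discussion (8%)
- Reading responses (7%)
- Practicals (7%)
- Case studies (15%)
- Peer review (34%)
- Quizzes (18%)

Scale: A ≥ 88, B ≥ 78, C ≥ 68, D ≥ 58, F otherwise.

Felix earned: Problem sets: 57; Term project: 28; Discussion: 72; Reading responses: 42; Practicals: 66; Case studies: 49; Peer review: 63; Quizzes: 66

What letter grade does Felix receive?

D

Weighted total:
  Problem sets 57 × 0.05 = 2.85
  Term project 28 × 0.06 = 1.68
  Discussion 72 × 0.08 = 5.76
  Reading responses 42 × 0.07 = 2.94
  Practicals 66 × 0.07 = 4.62
  Case studies 49 × 0.15 = 7.35
  Peer review 63 × 0.34 = 21.42
  Quizzes 66 × 0.18 = 11.88
Sum = 58.5
58.5 is ≥ 58 and < 68 → D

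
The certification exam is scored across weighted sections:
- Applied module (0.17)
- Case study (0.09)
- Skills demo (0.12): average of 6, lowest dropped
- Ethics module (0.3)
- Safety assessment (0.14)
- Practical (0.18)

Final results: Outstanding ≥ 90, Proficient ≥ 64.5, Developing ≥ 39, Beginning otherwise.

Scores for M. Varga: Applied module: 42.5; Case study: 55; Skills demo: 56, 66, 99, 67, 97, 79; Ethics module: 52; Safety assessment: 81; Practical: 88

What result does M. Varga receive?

Proficient

Skills demo: drop 56 → average of remaining 5 = 408/5 = 81.6
Weighted total:
  Applied module 42.5 × 0.17 = 7.225
  Case study 55 × 0.09 = 4.95
  Skills demo 81.6 × 0.12 = 9.792
  Ethics module 52 × 0.3 = 15.6
  Safety assessment 81 × 0.14 = 11.34
  Practical 88 × 0.18 = 15.84
Sum = 64.747
64.747 is ≥ 64.5 and < 90 → Proficient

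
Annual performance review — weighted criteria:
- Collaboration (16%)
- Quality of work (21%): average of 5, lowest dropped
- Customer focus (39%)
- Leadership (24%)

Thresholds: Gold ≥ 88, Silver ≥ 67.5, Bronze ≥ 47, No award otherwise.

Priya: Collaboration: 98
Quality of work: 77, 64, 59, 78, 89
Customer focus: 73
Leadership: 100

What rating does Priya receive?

Silver

Quality of work: drop 59 → average of remaining 4 = 308/4 = 77
Weighted total:
  Collaboration 98 × 0.16 = 15.68
  Quality of work 77 × 0.21 = 16.17
  Customer focus 73 × 0.39 = 28.47
  Leadership 100 × 0.24 = 24
Sum = 84.32
84.32 is ≥ 67.5 and < 88 → Silver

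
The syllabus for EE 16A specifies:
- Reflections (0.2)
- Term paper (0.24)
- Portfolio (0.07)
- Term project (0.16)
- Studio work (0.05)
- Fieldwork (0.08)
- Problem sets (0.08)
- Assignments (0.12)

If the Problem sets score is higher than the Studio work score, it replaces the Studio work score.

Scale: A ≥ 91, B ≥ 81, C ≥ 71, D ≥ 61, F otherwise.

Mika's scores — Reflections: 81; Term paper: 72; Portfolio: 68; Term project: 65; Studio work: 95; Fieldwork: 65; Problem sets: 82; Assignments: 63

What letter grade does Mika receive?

C

Problem sets (82) ≤ Studio work (95), so Studio work stays at 95.
Weighted total:
  Reflections 81 × 0.2 = 16.2
  Term paper 72 × 0.24 = 17.28
  Portfolio 68 × 0.07 = 4.76
  Term project 65 × 0.16 = 10.4
  Studio work 95 × 0.05 = 4.75
  Fieldwork 65 × 0.08 = 5.2
  Problem sets 82 × 0.08 = 6.56
  Assignments 63 × 0.12 = 7.56
Sum = 72.71
72.71 is ≥ 71 and < 81 → C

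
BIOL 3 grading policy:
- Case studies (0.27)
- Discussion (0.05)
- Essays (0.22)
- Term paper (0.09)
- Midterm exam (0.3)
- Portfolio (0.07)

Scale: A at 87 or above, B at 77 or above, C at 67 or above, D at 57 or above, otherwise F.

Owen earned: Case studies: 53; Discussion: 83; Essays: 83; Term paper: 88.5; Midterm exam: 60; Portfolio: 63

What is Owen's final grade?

C

Weighted total:
  Case studies 53 × 0.27 = 14.31
  Discussion 83 × 0.05 = 4.15
  Essays 83 × 0.22 = 18.26
  Term paper 88.5 × 0.09 = 7.965
  Midterm exam 60 × 0.3 = 18
  Portfolio 63 × 0.07 = 4.41
Sum = 67.095
67.095 is ≥ 67 and < 77 → C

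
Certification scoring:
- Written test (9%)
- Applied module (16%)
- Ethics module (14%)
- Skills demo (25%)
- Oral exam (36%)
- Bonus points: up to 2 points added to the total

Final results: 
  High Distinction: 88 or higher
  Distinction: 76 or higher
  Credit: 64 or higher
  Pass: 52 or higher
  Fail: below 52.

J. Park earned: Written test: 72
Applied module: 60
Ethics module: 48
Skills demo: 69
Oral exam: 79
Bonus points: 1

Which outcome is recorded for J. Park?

Weighted total:
  Written test 72 × 0.09 = 6.48
  Applied module 60 × 0.16 = 9.6
  Ethics module 48 × 0.14 = 6.72
  Skills demo 69 × 0.25 = 17.25
  Oral exam 79 × 0.36 = 28.44
Sum = 68.49
Bonus points: 68.49 + 1 = 69.49
69.49 is ≥ 64 and < 76 → Credit

Credit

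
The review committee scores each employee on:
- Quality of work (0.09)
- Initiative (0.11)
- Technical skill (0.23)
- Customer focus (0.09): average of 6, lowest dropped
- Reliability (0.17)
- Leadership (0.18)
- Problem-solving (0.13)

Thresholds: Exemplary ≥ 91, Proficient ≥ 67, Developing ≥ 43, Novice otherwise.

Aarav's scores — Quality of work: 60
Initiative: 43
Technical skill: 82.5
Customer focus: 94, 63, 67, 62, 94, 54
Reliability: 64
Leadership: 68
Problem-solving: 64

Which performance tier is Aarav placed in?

Customer focus: drop 54 → average of remaining 5 = 380/5 = 76
Weighted total:
  Quality of work 60 × 0.09 = 5.4
  Initiative 43 × 0.11 = 4.73
  Technical skill 82.5 × 0.23 = 18.975
  Customer focus 76 × 0.09 = 6.84
  Reliability 64 × 0.17 = 10.88
  Leadership 68 × 0.18 = 12.24
  Problem-solving 64 × 0.13 = 8.32
Sum = 67.385
67.385 is ≥ 67 and < 91 → Proficient

Proficient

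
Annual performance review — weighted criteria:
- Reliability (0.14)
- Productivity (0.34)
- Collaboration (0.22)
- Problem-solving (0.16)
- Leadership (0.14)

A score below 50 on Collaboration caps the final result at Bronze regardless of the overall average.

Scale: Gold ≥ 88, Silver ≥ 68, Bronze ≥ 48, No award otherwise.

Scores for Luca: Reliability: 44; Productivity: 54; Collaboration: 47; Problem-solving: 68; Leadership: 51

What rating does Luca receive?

Bronze

Collaboration score 47 < 50: minimum not met.
Weighted total:
  Reliability 44 × 0.14 = 6.16
  Productivity 54 × 0.34 = 18.36
  Collaboration 47 × 0.22 = 10.34
  Problem-solving 68 × 0.16 = 10.88
  Leadership 51 × 0.14 = 7.14
Sum = 52.88
52.88 would be Bronze; cap at Bronze applies → Bronze.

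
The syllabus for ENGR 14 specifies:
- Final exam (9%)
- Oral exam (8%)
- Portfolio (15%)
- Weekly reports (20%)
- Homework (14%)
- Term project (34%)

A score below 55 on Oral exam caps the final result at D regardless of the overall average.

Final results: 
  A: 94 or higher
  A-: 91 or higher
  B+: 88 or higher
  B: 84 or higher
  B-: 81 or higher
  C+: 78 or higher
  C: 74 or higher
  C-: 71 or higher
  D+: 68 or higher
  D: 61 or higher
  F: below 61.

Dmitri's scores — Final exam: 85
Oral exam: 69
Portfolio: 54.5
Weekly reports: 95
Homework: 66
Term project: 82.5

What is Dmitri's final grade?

Oral exam score 69 ≥ 55: minimum met.
Weighted total:
  Final exam 85 × 0.09 = 7.65
  Oral exam 69 × 0.08 = 5.52
  Portfolio 54.5 × 0.15 = 8.175
  Weekly reports 95 × 0.2 = 19
  Homework 66 × 0.14 = 9.24
  Term project 82.5 × 0.34 = 28.05
Sum = 77.635
77.635 is ≥ 74 and < 78 → C

C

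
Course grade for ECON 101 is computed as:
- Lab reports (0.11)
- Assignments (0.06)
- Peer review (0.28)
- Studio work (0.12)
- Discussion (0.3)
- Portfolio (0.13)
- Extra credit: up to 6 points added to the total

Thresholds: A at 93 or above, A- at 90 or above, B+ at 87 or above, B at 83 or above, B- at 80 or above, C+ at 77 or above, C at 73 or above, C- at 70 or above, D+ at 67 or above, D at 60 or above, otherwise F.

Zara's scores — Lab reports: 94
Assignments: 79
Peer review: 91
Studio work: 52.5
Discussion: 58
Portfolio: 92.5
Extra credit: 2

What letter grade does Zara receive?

Weighted total:
  Lab reports 94 × 0.11 = 10.34
  Assignments 79 × 0.06 = 4.74
  Peer review 91 × 0.28 = 25.48
  Studio work 52.5 × 0.12 = 6.3
  Discussion 58 × 0.3 = 17.4
  Portfolio 92.5 × 0.13 = 12.025
Sum = 76.285
Extra credit: 76.285 + 2 = 78.285
78.285 is ≥ 77 and < 80 → C+

C+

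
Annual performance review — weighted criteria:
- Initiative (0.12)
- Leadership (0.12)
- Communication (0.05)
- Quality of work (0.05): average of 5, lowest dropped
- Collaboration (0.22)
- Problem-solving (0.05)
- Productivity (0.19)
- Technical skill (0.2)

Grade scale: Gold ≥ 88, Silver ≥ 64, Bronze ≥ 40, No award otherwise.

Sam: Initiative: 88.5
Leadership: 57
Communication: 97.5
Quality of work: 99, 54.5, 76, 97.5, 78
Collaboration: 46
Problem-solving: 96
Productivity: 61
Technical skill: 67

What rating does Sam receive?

Silver

Quality of work: drop 54.5 → average of remaining 4 = 350.5/4 = 87.625
Weighted total:
  Initiative 88.5 × 0.12 = 10.62
  Leadership 57 × 0.12 = 6.84
  Communication 97.5 × 0.05 = 4.875
  Quality of work 87.625 × 0.05 = 4.38125
  Collaboration 46 × 0.22 = 10.12
  Problem-solving 96 × 0.05 = 4.8
  Productivity 61 × 0.19 = 11.59
  Technical skill 67 × 0.2 = 13.4
Sum = 66.62625
66.62625 is ≥ 64 and < 88 → Silver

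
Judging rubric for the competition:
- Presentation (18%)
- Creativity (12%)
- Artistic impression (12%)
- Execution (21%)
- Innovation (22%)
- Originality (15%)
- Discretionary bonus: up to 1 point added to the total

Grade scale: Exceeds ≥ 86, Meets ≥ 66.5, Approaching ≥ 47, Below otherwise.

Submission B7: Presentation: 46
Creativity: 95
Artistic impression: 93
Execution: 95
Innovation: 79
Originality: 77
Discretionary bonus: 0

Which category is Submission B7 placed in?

Weighted total:
  Presentation 46 × 0.18 = 8.28
  Creativity 95 × 0.12 = 11.4
  Artistic impression 93 × 0.12 = 11.16
  Execution 95 × 0.21 = 19.95
  Innovation 79 × 0.22 = 17.38
  Originality 77 × 0.15 = 11.55
Sum = 79.72
Discretionary bonus: 79.72 + 0 = 79.72
79.72 is ≥ 66.5 and < 86 → Meets

Meets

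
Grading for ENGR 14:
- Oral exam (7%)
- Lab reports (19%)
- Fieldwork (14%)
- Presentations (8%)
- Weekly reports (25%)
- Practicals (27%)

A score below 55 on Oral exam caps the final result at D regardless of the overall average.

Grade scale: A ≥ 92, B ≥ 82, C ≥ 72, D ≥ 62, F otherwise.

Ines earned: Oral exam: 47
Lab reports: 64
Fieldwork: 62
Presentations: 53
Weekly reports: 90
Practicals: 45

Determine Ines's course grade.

Oral exam score 47 < 55: minimum not met.
Weighted total:
  Oral exam 47 × 0.07 = 3.29
  Lab reports 64 × 0.19 = 12.16
  Fieldwork 62 × 0.14 = 8.68
  Presentations 53 × 0.08 = 4.24
  Weekly reports 90 × 0.25 = 22.5
  Practicals 45 × 0.27 = 12.15
Sum = 63.02
63.02 would be D; cap at D applies → D.

D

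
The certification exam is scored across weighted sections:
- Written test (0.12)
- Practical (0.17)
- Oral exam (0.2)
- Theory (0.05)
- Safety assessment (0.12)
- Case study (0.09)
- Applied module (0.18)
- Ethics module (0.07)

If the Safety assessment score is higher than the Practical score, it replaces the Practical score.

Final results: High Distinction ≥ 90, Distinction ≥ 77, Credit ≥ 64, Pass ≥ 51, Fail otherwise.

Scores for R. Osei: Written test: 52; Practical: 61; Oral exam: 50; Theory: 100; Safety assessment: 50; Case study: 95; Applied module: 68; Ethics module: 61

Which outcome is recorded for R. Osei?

Safety assessment (50) ≤ Practical (61), so Practical stays at 61.
Weighted total:
  Written test 52 × 0.12 = 6.24
  Practical 61 × 0.17 = 10.37
  Oral exam 50 × 0.2 = 10
  Theory 100 × 0.05 = 5
  Safety assessment 50 × 0.12 = 6
  Case study 95 × 0.09 = 8.55
  Applied module 68 × 0.18 = 12.24
  Ethics module 61 × 0.07 = 4.27
Sum = 62.67
62.67 is ≥ 51 and < 64 → Pass

Pass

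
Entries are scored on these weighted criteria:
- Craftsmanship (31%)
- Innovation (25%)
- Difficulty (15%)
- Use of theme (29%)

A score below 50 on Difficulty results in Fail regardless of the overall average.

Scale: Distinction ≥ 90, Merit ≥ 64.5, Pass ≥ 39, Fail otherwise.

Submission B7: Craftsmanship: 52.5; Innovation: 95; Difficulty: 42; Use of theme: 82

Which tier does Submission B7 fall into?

Fail

Difficulty score 42 < 50: minimum not met.
Weighted total:
  Craftsmanship 52.5 × 0.31 = 16.275
  Innovation 95 × 0.25 = 23.75
  Difficulty 42 × 0.15 = 6.3
  Use of theme 82 × 0.29 = 23.78
Sum = 70.105
Because the Difficulty minimum was not met, the result is Fail.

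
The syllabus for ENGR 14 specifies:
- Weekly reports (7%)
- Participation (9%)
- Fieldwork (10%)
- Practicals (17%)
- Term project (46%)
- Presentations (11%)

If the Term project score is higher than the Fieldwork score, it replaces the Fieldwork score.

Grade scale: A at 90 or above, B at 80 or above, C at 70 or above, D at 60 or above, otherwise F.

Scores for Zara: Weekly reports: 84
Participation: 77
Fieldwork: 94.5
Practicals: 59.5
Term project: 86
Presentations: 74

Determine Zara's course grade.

Term project (86) ≤ Fieldwork (94.5), so Fieldwork stays at 94.5.
Weighted total:
  Weekly reports 84 × 0.07 = 5.88
  Participation 77 × 0.09 = 6.93
  Fieldwork 94.5 × 0.1 = 9.45
  Practicals 59.5 × 0.17 = 10.115
  Term project 86 × 0.46 = 39.56
  Presentations 74 × 0.11 = 8.14
Sum = 80.075
80.075 is ≥ 80 and < 90 → B

B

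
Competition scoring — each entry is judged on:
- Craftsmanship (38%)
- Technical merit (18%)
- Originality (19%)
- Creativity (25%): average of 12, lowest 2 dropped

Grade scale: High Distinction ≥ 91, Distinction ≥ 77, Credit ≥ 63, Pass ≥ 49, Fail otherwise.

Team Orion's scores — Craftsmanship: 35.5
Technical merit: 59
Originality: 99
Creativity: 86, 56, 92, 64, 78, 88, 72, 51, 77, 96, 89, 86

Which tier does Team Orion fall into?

Credit

Creativity: drop 51, 56 → average of remaining 10 = 828/10 = 82.8
Weighted total:
  Craftsmanship 35.5 × 0.38 = 13.49
  Technical merit 59 × 0.18 = 10.62
  Originality 99 × 0.19 = 18.81
  Creativity 82.8 × 0.25 = 20.7
Sum = 63.62
63.62 is ≥ 63 and < 77 → Credit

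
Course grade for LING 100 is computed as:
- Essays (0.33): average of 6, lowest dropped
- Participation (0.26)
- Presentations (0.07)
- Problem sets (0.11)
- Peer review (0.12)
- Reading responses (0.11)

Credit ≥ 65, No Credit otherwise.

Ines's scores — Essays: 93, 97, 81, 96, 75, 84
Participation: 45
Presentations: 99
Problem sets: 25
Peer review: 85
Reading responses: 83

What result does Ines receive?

Essays: drop 75 → average of remaining 5 = 451/5 = 90.2
Weighted total:
  Essays 90.2 × 0.33 = 29.766
  Participation 45 × 0.26 = 11.7
  Presentations 99 × 0.07 = 6.93
  Problem sets 25 × 0.11 = 2.75
  Peer review 85 × 0.12 = 10.2
  Reading responses 83 × 0.11 = 9.13
Sum = 70.476
70.476 ≥ 65 → Credit

Credit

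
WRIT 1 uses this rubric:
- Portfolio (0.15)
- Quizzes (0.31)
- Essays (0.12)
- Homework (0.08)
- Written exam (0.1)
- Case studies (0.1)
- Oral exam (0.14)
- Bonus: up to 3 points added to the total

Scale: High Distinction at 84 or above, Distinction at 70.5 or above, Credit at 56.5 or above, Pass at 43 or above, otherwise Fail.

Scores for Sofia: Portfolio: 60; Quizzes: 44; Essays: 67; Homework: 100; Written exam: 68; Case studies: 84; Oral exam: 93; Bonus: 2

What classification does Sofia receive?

Credit

Weighted total:
  Portfolio 60 × 0.15 = 9
  Quizzes 44 × 0.31 = 13.64
  Essays 67 × 0.12 = 8.04
  Homework 100 × 0.08 = 8
  Written exam 68 × 0.1 = 6.8
  Case studies 84 × 0.1 = 8.4
  Oral exam 93 × 0.14 = 13.02
Sum = 66.9
Bonus: 66.9 + 2 = 68.9
68.9 is ≥ 56.5 and < 70.5 → Credit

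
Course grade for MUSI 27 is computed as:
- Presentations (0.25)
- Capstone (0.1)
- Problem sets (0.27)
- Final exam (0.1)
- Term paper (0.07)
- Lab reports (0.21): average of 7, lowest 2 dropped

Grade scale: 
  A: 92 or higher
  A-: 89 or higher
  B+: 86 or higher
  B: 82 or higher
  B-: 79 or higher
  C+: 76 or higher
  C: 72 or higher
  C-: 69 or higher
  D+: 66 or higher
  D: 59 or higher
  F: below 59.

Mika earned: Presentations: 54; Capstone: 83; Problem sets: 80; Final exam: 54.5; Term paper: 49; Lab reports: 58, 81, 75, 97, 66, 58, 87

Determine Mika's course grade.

C-

Lab reports: drop 58, 58 → average of remaining 5 = 406/5 = 81.2
Weighted total:
  Presentations 54 × 0.25 = 13.5
  Capstone 83 × 0.1 = 8.3
  Problem sets 80 × 0.27 = 21.6
  Final exam 54.5 × 0.1 = 5.45
  Term paper 49 × 0.07 = 3.43
  Lab reports 81.2 × 0.21 = 17.052
Sum = 69.332
69.332 is ≥ 69 and < 72 → C-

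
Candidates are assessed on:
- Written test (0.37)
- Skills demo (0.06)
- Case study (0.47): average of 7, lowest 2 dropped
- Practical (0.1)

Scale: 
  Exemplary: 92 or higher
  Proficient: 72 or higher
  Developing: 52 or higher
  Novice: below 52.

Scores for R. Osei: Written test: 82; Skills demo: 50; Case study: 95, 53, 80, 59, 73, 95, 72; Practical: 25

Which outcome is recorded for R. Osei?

Case study: drop 53, 59 → average of remaining 5 = 415/5 = 83
Weighted total:
  Written test 82 × 0.37 = 30.34
  Skills demo 50 × 0.06 = 3
  Case study 83 × 0.47 = 39.01
  Practical 25 × 0.1 = 2.5
Sum = 74.85
74.85 is ≥ 72 and < 92 → Proficient

Proficient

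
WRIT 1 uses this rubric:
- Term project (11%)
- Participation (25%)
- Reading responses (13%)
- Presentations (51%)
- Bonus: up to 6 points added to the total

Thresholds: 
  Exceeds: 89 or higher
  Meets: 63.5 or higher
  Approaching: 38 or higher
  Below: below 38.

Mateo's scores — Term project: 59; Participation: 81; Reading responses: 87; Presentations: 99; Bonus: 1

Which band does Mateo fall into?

Weighted total:
  Term project 59 × 0.11 = 6.49
  Participation 81 × 0.25 = 20.25
  Reading responses 87 × 0.13 = 11.31
  Presentations 99 × 0.51 = 50.49
Sum = 88.54
Bonus: 88.54 + 1 = 89.54
89.54 ≥ 89 → Exceeds

Exceeds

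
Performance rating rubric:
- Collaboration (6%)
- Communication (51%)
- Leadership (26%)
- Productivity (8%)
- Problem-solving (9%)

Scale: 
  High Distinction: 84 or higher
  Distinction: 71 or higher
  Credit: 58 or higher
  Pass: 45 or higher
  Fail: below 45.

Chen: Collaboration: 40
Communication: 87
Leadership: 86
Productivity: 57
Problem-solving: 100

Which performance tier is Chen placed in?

Distinction

Weighted total:
  Collaboration 40 × 0.06 = 2.4
  Communication 87 × 0.51 = 44.37
  Leadership 86 × 0.26 = 22.36
  Productivity 57 × 0.08 = 4.56
  Problem-solving 100 × 0.09 = 9
Sum = 82.69
82.69 is ≥ 71 and < 84 → Distinction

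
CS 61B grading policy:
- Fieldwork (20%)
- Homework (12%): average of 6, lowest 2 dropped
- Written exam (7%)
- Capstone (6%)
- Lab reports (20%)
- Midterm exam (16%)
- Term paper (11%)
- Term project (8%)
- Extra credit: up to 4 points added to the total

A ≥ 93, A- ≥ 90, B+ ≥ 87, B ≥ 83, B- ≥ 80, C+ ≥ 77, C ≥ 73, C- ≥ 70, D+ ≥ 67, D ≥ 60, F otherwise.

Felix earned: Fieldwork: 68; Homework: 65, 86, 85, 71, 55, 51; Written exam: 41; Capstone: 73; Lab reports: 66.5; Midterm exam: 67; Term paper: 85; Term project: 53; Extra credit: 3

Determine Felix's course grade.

C-

Homework: drop 51, 55 → average of remaining 4 = 307/4 = 76.75
Weighted total:
  Fieldwork 68 × 0.2 = 13.6
  Homework 76.75 × 0.12 = 9.21
  Written exam 41 × 0.07 = 2.87
  Capstone 73 × 0.06 = 4.38
  Lab reports 66.5 × 0.2 = 13.3
  Midterm exam 67 × 0.16 = 10.72
  Term paper 85 × 0.11 = 9.35
  Term project 53 × 0.08 = 4.24
Sum = 67.67
Extra credit: 67.67 + 3 = 70.67
70.67 is ≥ 70 and < 73 → C-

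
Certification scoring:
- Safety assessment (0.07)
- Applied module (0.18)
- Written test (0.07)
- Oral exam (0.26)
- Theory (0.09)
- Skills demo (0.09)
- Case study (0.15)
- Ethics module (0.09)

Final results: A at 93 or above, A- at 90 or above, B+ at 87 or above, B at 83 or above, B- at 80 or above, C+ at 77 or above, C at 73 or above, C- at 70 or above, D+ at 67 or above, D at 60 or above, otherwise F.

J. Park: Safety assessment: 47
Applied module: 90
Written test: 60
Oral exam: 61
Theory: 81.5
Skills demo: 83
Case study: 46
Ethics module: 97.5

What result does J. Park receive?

C-

Weighted total:
  Safety assessment 47 × 0.07 = 3.29
  Applied module 90 × 0.18 = 16.2
  Written test 60 × 0.07 = 4.2
  Oral exam 61 × 0.26 = 15.86
  Theory 81.5 × 0.09 = 7.335
  Skills demo 83 × 0.09 = 7.47
  Case study 46 × 0.15 = 6.9
  Ethics module 97.5 × 0.09 = 8.775
Sum = 70.03
70.03 is ≥ 70 and < 73 → C-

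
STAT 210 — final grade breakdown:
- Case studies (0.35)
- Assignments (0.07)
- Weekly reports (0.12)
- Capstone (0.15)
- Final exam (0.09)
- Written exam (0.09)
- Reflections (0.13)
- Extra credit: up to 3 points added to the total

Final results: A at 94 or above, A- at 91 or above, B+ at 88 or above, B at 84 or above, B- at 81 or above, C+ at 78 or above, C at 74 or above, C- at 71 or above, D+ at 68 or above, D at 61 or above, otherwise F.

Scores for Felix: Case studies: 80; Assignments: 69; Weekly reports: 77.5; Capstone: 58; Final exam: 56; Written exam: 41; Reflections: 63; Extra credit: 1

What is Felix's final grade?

Weighted total:
  Case studies 80 × 0.35 = 28
  Assignments 69 × 0.07 = 4.83
  Weekly reports 77.5 × 0.12 = 9.3
  Capstone 58 × 0.15 = 8.7
  Final exam 56 × 0.09 = 5.04
  Written exam 41 × 0.09 = 3.69
  Reflections 63 × 0.13 = 8.19
Sum = 67.75
Extra credit: 67.75 + 1 = 68.75
68.75 is ≥ 68 and < 71 → D+

D+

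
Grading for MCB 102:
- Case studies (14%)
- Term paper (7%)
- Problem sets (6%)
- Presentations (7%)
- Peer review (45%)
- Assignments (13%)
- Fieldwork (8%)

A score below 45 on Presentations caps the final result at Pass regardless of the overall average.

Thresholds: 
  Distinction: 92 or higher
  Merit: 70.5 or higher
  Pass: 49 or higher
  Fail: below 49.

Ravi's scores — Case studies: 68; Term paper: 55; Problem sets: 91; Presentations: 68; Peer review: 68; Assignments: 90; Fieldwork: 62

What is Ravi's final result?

Presentations score 68 ≥ 45: minimum met.
Weighted total:
  Case studies 68 × 0.14 = 9.52
  Term paper 55 × 0.07 = 3.85
  Problem sets 91 × 0.06 = 5.46
  Presentations 68 × 0.07 = 4.76
  Peer review 68 × 0.45 = 30.6
  Assignments 90 × 0.13 = 11.7
  Fieldwork 62 × 0.08 = 4.96
Sum = 70.85
70.85 is ≥ 70.5 and < 92 → Merit

Merit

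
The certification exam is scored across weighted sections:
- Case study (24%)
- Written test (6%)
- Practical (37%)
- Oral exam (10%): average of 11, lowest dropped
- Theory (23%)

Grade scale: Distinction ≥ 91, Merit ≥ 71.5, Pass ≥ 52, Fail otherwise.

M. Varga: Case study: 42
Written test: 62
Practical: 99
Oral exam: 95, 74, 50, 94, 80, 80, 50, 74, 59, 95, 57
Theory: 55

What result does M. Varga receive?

Pass

Oral exam: drop 50 → average of remaining 10 = 758/10 = 75.8
Weighted total:
  Case study 42 × 0.24 = 10.08
  Written test 62 × 0.06 = 3.72
  Practical 99 × 0.37 = 36.63
  Oral exam 75.8 × 0.1 = 7.58
  Theory 55 × 0.23 = 12.65
Sum = 70.66
70.66 is ≥ 52 and < 71.5 → Pass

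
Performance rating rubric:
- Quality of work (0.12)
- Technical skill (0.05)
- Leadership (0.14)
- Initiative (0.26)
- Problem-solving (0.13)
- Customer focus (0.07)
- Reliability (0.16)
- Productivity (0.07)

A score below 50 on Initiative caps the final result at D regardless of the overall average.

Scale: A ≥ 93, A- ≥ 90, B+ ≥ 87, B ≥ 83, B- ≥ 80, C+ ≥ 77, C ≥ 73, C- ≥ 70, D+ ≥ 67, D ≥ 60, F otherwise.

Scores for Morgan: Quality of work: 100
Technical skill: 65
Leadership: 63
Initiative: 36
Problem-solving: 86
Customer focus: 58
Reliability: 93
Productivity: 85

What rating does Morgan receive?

D

Initiative score 36 < 50: minimum not met.
Weighted total:
  Quality of work 100 × 0.12 = 12
  Technical skill 65 × 0.05 = 3.25
  Leadership 63 × 0.14 = 8.82
  Initiative 36 × 0.26 = 9.36
  Problem-solving 86 × 0.13 = 11.18
  Customer focus 58 × 0.07 = 4.06
  Reliability 93 × 0.16 = 14.88
  Productivity 85 × 0.07 = 5.95
Sum = 69.5
69.5 would be D+; cap at D applies → D.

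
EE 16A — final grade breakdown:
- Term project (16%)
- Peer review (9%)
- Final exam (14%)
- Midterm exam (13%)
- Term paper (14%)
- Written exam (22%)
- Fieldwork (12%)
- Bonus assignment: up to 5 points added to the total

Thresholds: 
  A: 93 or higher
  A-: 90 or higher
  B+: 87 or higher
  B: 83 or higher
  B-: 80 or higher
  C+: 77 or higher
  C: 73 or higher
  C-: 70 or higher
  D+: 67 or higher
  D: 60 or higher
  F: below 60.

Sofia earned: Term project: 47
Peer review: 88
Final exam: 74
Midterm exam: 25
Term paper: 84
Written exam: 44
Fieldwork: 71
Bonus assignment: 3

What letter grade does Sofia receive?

Weighted total:
  Term project 47 × 0.16 = 7.52
  Peer review 88 × 0.09 = 7.92
  Final exam 74 × 0.14 = 10.36
  Midterm exam 25 × 0.13 = 3.25
  Term paper 84 × 0.14 = 11.76
  Written exam 44 × 0.22 = 9.68
  Fieldwork 71 × 0.12 = 8.52
Sum = 59.01
Bonus assignment: 59.01 + 3 = 62.01
62.01 is ≥ 60 and < 67 → D

D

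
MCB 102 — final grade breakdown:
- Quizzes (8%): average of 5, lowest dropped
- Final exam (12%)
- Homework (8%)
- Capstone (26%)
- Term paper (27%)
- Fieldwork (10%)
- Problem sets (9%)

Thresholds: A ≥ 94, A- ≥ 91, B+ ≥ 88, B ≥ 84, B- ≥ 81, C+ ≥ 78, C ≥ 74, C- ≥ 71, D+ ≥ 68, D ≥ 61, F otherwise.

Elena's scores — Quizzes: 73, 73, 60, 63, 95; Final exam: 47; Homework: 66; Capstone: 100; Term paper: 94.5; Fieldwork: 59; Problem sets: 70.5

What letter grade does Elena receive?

C+

Quizzes: drop 60 → average of remaining 4 = 304/4 = 76
Weighted total:
  Quizzes 76 × 0.08 = 6.08
  Final exam 47 × 0.12 = 5.64
  Homework 66 × 0.08 = 5.28
  Capstone 100 × 0.26 = 26
  Term paper 94.5 × 0.27 = 25.515
  Fieldwork 59 × 0.1 = 5.9
  Problem sets 70.5 × 0.09 = 6.345
Sum = 80.76
80.76 is ≥ 78 and < 81 → C+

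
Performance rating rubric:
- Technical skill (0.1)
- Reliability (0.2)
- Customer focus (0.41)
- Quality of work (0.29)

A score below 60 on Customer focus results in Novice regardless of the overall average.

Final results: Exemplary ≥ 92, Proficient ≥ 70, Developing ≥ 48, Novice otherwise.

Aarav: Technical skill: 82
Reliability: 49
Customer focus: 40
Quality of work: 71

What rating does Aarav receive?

Customer focus score 40 < 60: minimum not met.
Weighted total:
  Technical skill 82 × 0.1 = 8.2
  Reliability 49 × 0.2 = 9.8
  Customer focus 40 × 0.41 = 16.4
  Quality of work 71 × 0.29 = 20.59
Sum = 54.99
Because the Customer focus minimum was not met, the result is Novice.

Novice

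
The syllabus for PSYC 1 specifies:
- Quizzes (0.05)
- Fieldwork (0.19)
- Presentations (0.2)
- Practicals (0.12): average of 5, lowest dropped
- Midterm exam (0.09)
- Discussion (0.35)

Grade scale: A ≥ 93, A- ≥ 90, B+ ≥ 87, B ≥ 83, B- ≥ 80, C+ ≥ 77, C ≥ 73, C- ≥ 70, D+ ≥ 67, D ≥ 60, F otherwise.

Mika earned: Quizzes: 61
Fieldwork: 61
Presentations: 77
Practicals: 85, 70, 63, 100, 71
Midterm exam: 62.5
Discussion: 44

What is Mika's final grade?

Practicals: drop 63 → average of remaining 4 = 326/4 = 81.5
Weighted total:
  Quizzes 61 × 0.05 = 3.05
  Fieldwork 61 × 0.19 = 11.59
  Presentations 77 × 0.2 = 15.4
  Practicals 81.5 × 0.12 = 9.78
  Midterm exam 62.5 × 0.09 = 5.625
  Discussion 44 × 0.35 = 15.4
Sum = 60.845
60.845 is ≥ 60 and < 67 → D

D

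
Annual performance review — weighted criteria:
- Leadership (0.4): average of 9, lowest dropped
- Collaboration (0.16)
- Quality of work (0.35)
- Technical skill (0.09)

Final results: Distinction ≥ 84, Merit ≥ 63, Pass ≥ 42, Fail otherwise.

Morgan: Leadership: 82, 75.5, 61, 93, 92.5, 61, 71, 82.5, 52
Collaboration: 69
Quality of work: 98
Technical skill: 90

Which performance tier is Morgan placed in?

Distinction

Leadership: drop 52 → average of remaining 8 = 618.5/8 = 77.3125
Weighted total:
  Leadership 77.3125 × 0.4 = 30.925
  Collaboration 69 × 0.16 = 11.04
  Quality of work 98 × 0.35 = 34.3
  Technical skill 90 × 0.09 = 8.1
Sum = 84.365
84.365 ≥ 84 → Distinction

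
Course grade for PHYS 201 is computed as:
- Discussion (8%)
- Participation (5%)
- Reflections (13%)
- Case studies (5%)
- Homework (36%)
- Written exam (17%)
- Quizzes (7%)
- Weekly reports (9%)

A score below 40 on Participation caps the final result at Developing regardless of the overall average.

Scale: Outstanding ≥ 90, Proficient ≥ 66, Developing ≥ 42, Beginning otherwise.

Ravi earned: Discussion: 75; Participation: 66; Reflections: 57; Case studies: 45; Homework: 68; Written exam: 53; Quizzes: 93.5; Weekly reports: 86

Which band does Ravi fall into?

Proficient

Participation score 66 ≥ 40: minimum met.
Weighted total:
  Discussion 75 × 0.08 = 6
  Participation 66 × 0.05 = 3.3
  Reflections 57 × 0.13 = 7.41
  Case studies 45 × 0.05 = 2.25
  Homework 68 × 0.36 = 24.48
  Written exam 53 × 0.17 = 9.01
  Quizzes 93.5 × 0.07 = 6.545
  Weekly reports 86 × 0.09 = 7.74
Sum = 66.735
66.735 is ≥ 66 and < 90 → Proficient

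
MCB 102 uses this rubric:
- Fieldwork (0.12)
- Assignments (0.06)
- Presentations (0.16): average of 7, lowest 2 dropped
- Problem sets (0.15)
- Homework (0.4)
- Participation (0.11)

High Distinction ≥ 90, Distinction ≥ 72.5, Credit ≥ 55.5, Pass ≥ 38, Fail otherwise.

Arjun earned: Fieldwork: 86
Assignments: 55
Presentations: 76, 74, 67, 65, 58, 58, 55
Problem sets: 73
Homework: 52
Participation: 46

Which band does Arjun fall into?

Presentations: drop 55, 58 → average of remaining 5 = 340/5 = 68
Weighted total:
  Fieldwork 86 × 0.12 = 10.32
  Assignments 55 × 0.06 = 3.3
  Presentations 68 × 0.16 = 10.88
  Problem sets 73 × 0.15 = 10.95
  Homework 52 × 0.4 = 20.8
  Participation 46 × 0.11 = 5.06
Sum = 61.31
61.31 is ≥ 55.5 and < 72.5 → Credit

Credit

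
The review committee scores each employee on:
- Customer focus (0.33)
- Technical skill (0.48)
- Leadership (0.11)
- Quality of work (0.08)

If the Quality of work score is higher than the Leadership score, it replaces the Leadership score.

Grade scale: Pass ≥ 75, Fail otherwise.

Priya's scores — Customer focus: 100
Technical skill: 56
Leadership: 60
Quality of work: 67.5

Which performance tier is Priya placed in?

Fail

Quality of work (67.5) > Leadership (60), so Leadership counts as 67.5.
Weighted total:
  Customer focus 100 × 0.33 = 33
  Technical skill 56 × 0.48 = 26.88
  Leadership 67.5 × 0.11 = 7.425
  Quality of work 67.5 × 0.08 = 5.4
Sum = 72.705
72.705 < 75 → Fail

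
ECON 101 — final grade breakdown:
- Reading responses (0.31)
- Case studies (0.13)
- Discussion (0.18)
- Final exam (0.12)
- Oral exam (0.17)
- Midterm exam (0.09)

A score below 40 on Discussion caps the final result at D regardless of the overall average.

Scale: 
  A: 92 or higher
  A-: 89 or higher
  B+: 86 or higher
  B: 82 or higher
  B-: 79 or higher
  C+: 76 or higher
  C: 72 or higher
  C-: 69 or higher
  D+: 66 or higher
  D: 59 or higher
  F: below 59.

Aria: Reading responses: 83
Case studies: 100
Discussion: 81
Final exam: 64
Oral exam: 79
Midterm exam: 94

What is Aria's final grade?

Discussion score 81 ≥ 40: minimum met.
Weighted total:
  Reading responses 83 × 0.31 = 25.73
  Case studies 100 × 0.13 = 13
  Discussion 81 × 0.18 = 14.58
  Final exam 64 × 0.12 = 7.68
  Oral exam 79 × 0.17 = 13.43
  Midterm exam 94 × 0.09 = 8.46
Sum = 82.88
82.88 is ≥ 82 and < 86 → B

B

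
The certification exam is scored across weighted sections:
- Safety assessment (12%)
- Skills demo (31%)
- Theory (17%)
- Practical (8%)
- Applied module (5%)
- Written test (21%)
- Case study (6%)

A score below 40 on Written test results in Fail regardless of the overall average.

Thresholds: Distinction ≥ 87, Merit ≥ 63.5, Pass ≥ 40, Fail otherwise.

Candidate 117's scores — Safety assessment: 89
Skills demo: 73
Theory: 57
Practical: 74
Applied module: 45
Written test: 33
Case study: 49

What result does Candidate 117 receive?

Written test score 33 < 40: minimum not met.
Weighted total:
  Safety assessment 89 × 0.12 = 10.68
  Skills demo 73 × 0.31 = 22.63
  Theory 57 × 0.17 = 9.69
  Practical 74 × 0.08 = 5.92
  Applied module 45 × 0.05 = 2.25
  Written test 33 × 0.21 = 6.93
  Case study 49 × 0.06 = 2.94
Sum = 61.04
Because the Written test minimum was not met, the result is Fail.

Fail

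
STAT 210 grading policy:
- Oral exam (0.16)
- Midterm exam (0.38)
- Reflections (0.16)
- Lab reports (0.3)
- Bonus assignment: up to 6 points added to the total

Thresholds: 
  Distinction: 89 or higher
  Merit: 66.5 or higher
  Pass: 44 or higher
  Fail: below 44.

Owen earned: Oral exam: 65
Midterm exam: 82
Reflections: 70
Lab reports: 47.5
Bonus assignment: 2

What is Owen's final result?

Weighted total:
  Oral exam 65 × 0.16 = 10.4
  Midterm exam 82 × 0.38 = 31.16
  Reflections 70 × 0.16 = 11.2
  Lab reports 47.5 × 0.3 = 14.25
Sum = 67.01
Bonus assignment: 67.01 + 2 = 69.01
69.01 is ≥ 66.5 and < 89 → Merit

Merit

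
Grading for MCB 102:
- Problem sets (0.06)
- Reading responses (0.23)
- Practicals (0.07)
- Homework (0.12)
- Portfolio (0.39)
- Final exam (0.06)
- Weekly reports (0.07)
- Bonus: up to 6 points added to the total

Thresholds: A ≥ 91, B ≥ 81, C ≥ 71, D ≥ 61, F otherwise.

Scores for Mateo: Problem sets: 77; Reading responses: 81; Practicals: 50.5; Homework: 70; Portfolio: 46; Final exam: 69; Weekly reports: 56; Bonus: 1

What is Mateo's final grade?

Weighted total:
  Problem sets 77 × 0.06 = 4.62
  Reading responses 81 × 0.23 = 18.63
  Practicals 50.5 × 0.07 = 3.535
  Homework 70 × 0.12 = 8.4
  Portfolio 46 × 0.39 = 17.94
  Final exam 69 × 0.06 = 4.14
  Weekly reports 56 × 0.07 = 3.92
Sum = 61.185
Bonus: 61.185 + 1 = 62.185
62.185 is ≥ 61 and < 71 → D

D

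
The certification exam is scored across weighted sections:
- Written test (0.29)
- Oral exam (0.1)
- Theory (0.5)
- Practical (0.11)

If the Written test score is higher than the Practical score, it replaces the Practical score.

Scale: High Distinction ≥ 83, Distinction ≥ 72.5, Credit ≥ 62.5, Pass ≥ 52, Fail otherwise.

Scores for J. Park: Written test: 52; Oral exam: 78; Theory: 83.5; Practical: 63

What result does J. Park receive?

Written test (52) ≤ Practical (63), so Practical stays at 63.
Weighted total:
  Written test 52 × 0.29 = 15.08
  Oral exam 78 × 0.1 = 7.8
  Theory 83.5 × 0.5 = 41.75
  Practical 63 × 0.11 = 6.93
Sum = 71.56
71.56 is ≥ 62.5 and < 72.5 → Credit

Credit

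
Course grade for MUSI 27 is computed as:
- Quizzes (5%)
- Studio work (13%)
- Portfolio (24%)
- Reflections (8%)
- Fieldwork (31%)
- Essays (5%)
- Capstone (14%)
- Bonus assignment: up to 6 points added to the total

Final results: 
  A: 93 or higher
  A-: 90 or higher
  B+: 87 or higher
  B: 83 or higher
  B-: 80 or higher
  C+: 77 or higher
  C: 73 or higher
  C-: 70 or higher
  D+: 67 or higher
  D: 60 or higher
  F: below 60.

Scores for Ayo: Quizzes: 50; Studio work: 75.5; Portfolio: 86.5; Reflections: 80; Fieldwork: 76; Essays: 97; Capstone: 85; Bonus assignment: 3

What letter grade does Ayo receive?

B-

Weighted total:
  Quizzes 50 × 0.05 = 2.5
  Studio work 75.5 × 0.13 = 9.815
  Portfolio 86.5 × 0.24 = 20.76
  Reflections 80 × 0.08 = 6.4
  Fieldwork 76 × 0.31 = 23.56
  Essays 97 × 0.05 = 4.85
  Capstone 85 × 0.14 = 11.9
Sum = 79.785
Bonus assignment: 79.785 + 3 = 82.785
82.785 is ≥ 80 and < 83 → B-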